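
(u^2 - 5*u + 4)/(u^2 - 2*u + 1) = (u - 4)/(u - 1)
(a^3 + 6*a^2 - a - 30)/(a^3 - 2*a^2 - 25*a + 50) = (a + 3)/(a - 5)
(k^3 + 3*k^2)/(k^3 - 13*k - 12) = k^2/(k^2 - 3*k - 4)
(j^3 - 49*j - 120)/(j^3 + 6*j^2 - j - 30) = (j - 8)/(j - 2)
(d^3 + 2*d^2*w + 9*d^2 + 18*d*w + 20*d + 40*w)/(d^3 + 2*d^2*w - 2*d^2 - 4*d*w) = (d^2 + 9*d + 20)/(d*(d - 2))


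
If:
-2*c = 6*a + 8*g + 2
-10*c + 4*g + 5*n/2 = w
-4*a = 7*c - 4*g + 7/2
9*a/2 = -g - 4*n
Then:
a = 256*w/1061 - 2691/2122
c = 1161/2122 - 224*w/1061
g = 2395/4244 - 136*w/1061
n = 1364/1061 - 254*w/1061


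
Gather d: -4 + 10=6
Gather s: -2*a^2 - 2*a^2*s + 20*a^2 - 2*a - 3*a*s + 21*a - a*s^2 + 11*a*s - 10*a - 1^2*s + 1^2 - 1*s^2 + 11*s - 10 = 18*a^2 + 9*a + s^2*(-a - 1) + s*(-2*a^2 + 8*a + 10) - 9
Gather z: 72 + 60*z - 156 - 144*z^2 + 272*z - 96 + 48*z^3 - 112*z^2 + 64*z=48*z^3 - 256*z^2 + 396*z - 180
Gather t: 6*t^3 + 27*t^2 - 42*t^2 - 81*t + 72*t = 6*t^3 - 15*t^2 - 9*t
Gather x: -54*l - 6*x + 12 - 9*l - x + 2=-63*l - 7*x + 14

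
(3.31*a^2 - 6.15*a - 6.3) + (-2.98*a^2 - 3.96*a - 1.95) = 0.33*a^2 - 10.11*a - 8.25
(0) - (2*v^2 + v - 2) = -2*v^2 - v + 2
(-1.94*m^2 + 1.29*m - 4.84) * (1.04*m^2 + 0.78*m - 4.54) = -2.0176*m^4 - 0.1716*m^3 + 4.7802*m^2 - 9.6318*m + 21.9736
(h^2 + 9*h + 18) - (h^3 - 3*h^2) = -h^3 + 4*h^2 + 9*h + 18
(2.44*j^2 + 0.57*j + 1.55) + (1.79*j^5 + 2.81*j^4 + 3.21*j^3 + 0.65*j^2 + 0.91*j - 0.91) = 1.79*j^5 + 2.81*j^4 + 3.21*j^3 + 3.09*j^2 + 1.48*j + 0.64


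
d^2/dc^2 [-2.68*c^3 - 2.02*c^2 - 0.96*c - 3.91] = -16.08*c - 4.04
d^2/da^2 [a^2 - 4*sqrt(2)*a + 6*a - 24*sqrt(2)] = 2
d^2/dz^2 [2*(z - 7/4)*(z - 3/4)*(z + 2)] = 12*z - 2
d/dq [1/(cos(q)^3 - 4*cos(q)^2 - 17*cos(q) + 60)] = (3*cos(q)^2 - 8*cos(q) - 17)*sin(q)/(cos(q)^3 - 4*cos(q)^2 - 17*cos(q) + 60)^2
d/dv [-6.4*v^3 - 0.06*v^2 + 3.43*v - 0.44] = -19.2*v^2 - 0.12*v + 3.43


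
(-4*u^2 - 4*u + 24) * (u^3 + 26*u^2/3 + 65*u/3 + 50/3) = -4*u^5 - 116*u^4/3 - 292*u^3/3 + 164*u^2/3 + 1360*u/3 + 400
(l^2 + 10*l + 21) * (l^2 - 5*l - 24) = l^4 + 5*l^3 - 53*l^2 - 345*l - 504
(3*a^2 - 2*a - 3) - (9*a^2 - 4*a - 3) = -6*a^2 + 2*a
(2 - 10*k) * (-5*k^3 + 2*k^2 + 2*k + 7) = 50*k^4 - 30*k^3 - 16*k^2 - 66*k + 14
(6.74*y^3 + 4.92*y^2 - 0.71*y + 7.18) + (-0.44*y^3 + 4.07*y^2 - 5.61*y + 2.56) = 6.3*y^3 + 8.99*y^2 - 6.32*y + 9.74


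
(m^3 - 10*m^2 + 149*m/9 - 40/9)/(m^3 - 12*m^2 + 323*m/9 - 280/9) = (3*m - 1)/(3*m - 7)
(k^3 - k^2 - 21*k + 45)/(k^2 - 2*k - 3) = (k^2 + 2*k - 15)/(k + 1)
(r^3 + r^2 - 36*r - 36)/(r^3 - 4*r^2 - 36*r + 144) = (r + 1)/(r - 4)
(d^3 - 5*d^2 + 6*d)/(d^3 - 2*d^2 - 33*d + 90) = d*(d - 2)/(d^2 + d - 30)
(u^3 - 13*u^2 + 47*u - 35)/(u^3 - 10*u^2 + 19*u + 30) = (u^2 - 8*u + 7)/(u^2 - 5*u - 6)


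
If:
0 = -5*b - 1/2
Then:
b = -1/10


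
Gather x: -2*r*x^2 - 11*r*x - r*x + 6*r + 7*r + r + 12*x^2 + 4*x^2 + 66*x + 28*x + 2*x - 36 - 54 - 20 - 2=14*r + x^2*(16 - 2*r) + x*(96 - 12*r) - 112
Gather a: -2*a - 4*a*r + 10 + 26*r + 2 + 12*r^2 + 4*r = a*(-4*r - 2) + 12*r^2 + 30*r + 12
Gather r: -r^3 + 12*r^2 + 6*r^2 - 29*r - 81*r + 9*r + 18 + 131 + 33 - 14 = -r^3 + 18*r^2 - 101*r + 168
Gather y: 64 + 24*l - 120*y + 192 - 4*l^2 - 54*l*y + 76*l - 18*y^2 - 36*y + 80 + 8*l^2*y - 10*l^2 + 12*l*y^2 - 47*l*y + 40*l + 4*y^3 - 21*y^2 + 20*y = -14*l^2 + 140*l + 4*y^3 + y^2*(12*l - 39) + y*(8*l^2 - 101*l - 136) + 336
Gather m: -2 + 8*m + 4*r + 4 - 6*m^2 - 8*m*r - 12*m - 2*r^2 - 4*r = -6*m^2 + m*(-8*r - 4) - 2*r^2 + 2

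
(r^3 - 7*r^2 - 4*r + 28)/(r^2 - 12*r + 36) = (r^3 - 7*r^2 - 4*r + 28)/(r^2 - 12*r + 36)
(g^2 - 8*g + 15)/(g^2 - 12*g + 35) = (g - 3)/(g - 7)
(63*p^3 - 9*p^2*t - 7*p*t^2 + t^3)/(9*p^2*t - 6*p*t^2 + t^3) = (21*p^2 + 4*p*t - t^2)/(t*(3*p - t))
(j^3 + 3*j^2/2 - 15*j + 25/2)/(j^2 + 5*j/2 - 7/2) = (2*j^2 + 5*j - 25)/(2*j + 7)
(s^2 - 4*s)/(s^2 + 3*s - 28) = s/(s + 7)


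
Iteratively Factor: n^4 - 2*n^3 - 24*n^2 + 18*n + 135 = (n + 3)*(n^3 - 5*n^2 - 9*n + 45) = (n - 3)*(n + 3)*(n^2 - 2*n - 15) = (n - 5)*(n - 3)*(n + 3)*(n + 3)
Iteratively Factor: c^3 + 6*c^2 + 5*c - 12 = (c - 1)*(c^2 + 7*c + 12) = (c - 1)*(c + 3)*(c + 4)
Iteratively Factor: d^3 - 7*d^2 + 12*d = (d - 4)*(d^2 - 3*d) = d*(d - 4)*(d - 3)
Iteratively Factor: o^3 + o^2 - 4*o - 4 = (o - 2)*(o^2 + 3*o + 2) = (o - 2)*(o + 1)*(o + 2)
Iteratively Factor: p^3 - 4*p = (p)*(p^2 - 4) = p*(p + 2)*(p - 2)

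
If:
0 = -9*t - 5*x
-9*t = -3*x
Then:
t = 0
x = 0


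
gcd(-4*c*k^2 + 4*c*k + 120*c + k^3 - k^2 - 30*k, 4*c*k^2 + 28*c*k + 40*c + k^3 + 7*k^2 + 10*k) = k + 5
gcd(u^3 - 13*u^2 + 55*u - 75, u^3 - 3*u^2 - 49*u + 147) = u - 3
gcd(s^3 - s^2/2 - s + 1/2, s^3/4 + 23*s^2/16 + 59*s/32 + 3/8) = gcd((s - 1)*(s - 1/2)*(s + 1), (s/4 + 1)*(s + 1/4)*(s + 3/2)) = 1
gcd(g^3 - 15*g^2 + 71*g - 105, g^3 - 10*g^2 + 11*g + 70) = g^2 - 12*g + 35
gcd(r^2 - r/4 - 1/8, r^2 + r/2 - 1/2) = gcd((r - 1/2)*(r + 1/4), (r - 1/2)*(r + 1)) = r - 1/2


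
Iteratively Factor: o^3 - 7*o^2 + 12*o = (o)*(o^2 - 7*o + 12) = o*(o - 4)*(o - 3)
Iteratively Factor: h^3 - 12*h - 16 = (h - 4)*(h^2 + 4*h + 4) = (h - 4)*(h + 2)*(h + 2)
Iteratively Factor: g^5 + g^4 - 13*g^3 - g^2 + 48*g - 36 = (g + 3)*(g^4 - 2*g^3 - 7*g^2 + 20*g - 12) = (g - 1)*(g + 3)*(g^3 - g^2 - 8*g + 12) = (g - 2)*(g - 1)*(g + 3)*(g^2 + g - 6) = (g - 2)^2*(g - 1)*(g + 3)*(g + 3)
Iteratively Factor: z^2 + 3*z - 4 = (z - 1)*(z + 4)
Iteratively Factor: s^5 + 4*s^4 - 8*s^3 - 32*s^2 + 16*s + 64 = (s - 2)*(s^4 + 6*s^3 + 4*s^2 - 24*s - 32) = (s - 2)*(s + 2)*(s^3 + 4*s^2 - 4*s - 16) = (s - 2)*(s + 2)^2*(s^2 + 2*s - 8) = (s - 2)^2*(s + 2)^2*(s + 4)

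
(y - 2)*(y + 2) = y^2 - 4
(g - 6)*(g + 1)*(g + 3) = g^3 - 2*g^2 - 21*g - 18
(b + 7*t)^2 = b^2 + 14*b*t + 49*t^2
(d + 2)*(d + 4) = d^2 + 6*d + 8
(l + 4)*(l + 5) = l^2 + 9*l + 20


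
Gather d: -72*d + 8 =8 - 72*d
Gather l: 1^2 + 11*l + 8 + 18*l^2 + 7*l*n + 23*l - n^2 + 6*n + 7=18*l^2 + l*(7*n + 34) - n^2 + 6*n + 16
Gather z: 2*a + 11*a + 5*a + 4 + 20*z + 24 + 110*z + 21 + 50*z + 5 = 18*a + 180*z + 54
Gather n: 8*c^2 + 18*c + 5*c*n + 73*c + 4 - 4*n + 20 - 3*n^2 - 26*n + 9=8*c^2 + 91*c - 3*n^2 + n*(5*c - 30) + 33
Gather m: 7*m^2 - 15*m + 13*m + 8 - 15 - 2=7*m^2 - 2*m - 9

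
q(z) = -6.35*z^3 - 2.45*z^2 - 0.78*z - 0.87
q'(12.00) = -2802.78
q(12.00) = -11335.83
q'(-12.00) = -2685.18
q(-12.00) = 10628.49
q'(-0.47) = -2.69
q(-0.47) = -0.39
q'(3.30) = -224.40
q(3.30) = -258.32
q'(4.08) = -337.89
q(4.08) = -476.11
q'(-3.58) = -227.39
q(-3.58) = 261.88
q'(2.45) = -127.13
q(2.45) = -110.87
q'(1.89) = -78.09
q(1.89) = -53.97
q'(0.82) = -17.61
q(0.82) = -6.66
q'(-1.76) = -51.17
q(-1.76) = 27.53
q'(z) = -19.05*z^2 - 4.9*z - 0.78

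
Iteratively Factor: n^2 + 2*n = (n)*(n + 2)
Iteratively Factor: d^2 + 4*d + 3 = (d + 3)*(d + 1)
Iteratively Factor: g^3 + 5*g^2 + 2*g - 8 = (g - 1)*(g^2 + 6*g + 8) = (g - 1)*(g + 2)*(g + 4)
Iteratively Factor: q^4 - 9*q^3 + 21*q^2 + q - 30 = (q - 3)*(q^3 - 6*q^2 + 3*q + 10) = (q - 5)*(q - 3)*(q^2 - q - 2) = (q - 5)*(q - 3)*(q + 1)*(q - 2)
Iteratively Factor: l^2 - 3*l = (l - 3)*(l)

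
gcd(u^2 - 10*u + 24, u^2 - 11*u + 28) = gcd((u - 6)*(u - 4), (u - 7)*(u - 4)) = u - 4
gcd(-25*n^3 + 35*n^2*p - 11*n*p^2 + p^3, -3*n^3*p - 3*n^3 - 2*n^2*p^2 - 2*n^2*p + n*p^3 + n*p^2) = 1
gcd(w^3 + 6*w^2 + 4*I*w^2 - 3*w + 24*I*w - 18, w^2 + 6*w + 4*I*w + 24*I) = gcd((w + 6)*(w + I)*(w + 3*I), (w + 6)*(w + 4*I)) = w + 6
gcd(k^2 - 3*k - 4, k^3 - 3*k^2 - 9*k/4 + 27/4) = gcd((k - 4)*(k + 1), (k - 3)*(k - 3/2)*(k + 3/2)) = 1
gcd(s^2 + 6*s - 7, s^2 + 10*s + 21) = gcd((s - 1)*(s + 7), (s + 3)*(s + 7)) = s + 7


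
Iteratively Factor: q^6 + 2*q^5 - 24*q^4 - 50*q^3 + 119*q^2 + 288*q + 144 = (q - 4)*(q^5 + 6*q^4 - 50*q^2 - 81*q - 36) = (q - 4)*(q + 3)*(q^4 + 3*q^3 - 9*q^2 - 23*q - 12) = (q - 4)*(q + 1)*(q + 3)*(q^3 + 2*q^2 - 11*q - 12) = (q - 4)*(q - 3)*(q + 1)*(q + 3)*(q^2 + 5*q + 4) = (q - 4)*(q - 3)*(q + 1)*(q + 3)*(q + 4)*(q + 1)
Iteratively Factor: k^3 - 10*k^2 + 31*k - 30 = (k - 5)*(k^2 - 5*k + 6) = (k - 5)*(k - 2)*(k - 3)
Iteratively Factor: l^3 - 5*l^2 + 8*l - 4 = (l - 1)*(l^2 - 4*l + 4) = (l - 2)*(l - 1)*(l - 2)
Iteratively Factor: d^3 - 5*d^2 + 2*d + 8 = (d + 1)*(d^2 - 6*d + 8) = (d - 2)*(d + 1)*(d - 4)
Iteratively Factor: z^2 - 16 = (z - 4)*(z + 4)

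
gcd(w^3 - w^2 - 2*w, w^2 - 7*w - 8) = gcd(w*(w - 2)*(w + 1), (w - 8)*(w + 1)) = w + 1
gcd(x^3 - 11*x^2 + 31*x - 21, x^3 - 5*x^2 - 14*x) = x - 7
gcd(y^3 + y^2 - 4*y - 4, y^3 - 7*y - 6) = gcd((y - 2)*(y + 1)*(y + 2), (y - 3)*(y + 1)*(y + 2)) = y^2 + 3*y + 2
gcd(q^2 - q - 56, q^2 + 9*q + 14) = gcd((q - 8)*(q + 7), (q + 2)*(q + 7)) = q + 7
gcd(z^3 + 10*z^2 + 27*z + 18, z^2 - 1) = z + 1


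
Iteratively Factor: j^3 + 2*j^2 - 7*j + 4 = (j - 1)*(j^2 + 3*j - 4) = (j - 1)*(j + 4)*(j - 1)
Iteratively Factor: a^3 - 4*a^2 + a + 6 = (a - 3)*(a^2 - a - 2) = (a - 3)*(a - 2)*(a + 1)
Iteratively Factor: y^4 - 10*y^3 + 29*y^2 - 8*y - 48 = (y - 4)*(y^3 - 6*y^2 + 5*y + 12) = (y - 4)*(y - 3)*(y^2 - 3*y - 4) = (y - 4)^2*(y - 3)*(y + 1)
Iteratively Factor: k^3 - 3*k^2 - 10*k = (k + 2)*(k^2 - 5*k) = k*(k + 2)*(k - 5)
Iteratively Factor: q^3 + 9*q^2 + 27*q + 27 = (q + 3)*(q^2 + 6*q + 9) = (q + 3)^2*(q + 3)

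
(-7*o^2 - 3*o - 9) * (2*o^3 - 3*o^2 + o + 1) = -14*o^5 + 15*o^4 - 16*o^3 + 17*o^2 - 12*o - 9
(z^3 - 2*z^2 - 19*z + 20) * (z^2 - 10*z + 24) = z^5 - 12*z^4 + 25*z^3 + 162*z^2 - 656*z + 480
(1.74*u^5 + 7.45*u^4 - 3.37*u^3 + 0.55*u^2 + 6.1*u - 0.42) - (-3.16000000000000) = 1.74*u^5 + 7.45*u^4 - 3.37*u^3 + 0.55*u^2 + 6.1*u + 2.74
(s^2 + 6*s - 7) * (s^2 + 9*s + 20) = s^4 + 15*s^3 + 67*s^2 + 57*s - 140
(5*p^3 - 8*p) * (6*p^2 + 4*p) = 30*p^5 + 20*p^4 - 48*p^3 - 32*p^2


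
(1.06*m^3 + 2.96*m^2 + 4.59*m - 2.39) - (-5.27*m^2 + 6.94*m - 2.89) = 1.06*m^3 + 8.23*m^2 - 2.35*m + 0.5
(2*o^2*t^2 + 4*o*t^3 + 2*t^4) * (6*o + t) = 12*o^3*t^2 + 26*o^2*t^3 + 16*o*t^4 + 2*t^5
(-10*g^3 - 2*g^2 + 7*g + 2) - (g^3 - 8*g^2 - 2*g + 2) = -11*g^3 + 6*g^2 + 9*g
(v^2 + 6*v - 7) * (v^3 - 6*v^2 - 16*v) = v^5 - 59*v^3 - 54*v^2 + 112*v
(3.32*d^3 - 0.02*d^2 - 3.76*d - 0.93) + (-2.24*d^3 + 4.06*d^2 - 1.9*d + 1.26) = 1.08*d^3 + 4.04*d^2 - 5.66*d + 0.33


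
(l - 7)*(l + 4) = l^2 - 3*l - 28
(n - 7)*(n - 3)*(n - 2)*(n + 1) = n^4 - 11*n^3 + 29*n^2 - n - 42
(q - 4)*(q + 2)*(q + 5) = q^3 + 3*q^2 - 18*q - 40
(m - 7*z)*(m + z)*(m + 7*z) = m^3 + m^2*z - 49*m*z^2 - 49*z^3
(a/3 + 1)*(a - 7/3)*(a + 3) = a^3/3 + 11*a^2/9 - 5*a/3 - 7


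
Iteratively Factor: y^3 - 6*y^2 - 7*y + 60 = (y - 5)*(y^2 - y - 12) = (y - 5)*(y - 4)*(y + 3)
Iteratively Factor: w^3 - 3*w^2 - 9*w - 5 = (w - 5)*(w^2 + 2*w + 1) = (w - 5)*(w + 1)*(w + 1)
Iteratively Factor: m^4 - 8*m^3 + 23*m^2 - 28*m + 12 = (m - 2)*(m^3 - 6*m^2 + 11*m - 6) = (m - 3)*(m - 2)*(m^2 - 3*m + 2) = (m - 3)*(m - 2)^2*(m - 1)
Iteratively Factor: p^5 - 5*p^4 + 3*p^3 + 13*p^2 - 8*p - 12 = (p + 1)*(p^4 - 6*p^3 + 9*p^2 + 4*p - 12) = (p + 1)^2*(p^3 - 7*p^2 + 16*p - 12) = (p - 2)*(p + 1)^2*(p^2 - 5*p + 6) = (p - 2)^2*(p + 1)^2*(p - 3)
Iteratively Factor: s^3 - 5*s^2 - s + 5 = (s - 1)*(s^2 - 4*s - 5) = (s - 5)*(s - 1)*(s + 1)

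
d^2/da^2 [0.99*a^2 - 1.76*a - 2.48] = 1.98000000000000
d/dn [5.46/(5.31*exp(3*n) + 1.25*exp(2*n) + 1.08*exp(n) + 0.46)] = (-86.9778*exp(2*n) - 13.65*exp(n) - 5.8968)*exp(n)/(5.31*exp(3*n) + 1.25*exp(2*n) + 1.08*exp(n) + 0.46)^2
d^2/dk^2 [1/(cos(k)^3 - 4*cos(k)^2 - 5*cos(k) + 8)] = ((-17*cos(k) - 32*cos(2*k) + 9*cos(3*k))*(cos(k)^3 - 4*cos(k)^2 - 5*cos(k) + 8)/4 + 2*(-3*cos(k)^2 + 8*cos(k) + 5)^2*sin(k)^2)/(cos(k)^3 - 4*cos(k)^2 - 5*cos(k) + 8)^3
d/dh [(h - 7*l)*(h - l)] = 2*h - 8*l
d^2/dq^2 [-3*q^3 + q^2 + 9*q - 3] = 2 - 18*q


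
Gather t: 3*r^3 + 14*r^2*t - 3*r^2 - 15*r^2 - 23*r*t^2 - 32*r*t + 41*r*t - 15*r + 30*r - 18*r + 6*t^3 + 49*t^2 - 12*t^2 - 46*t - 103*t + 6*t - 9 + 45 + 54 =3*r^3 - 18*r^2 - 3*r + 6*t^3 + t^2*(37 - 23*r) + t*(14*r^2 + 9*r - 143) + 90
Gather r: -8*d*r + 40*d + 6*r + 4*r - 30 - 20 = 40*d + r*(10 - 8*d) - 50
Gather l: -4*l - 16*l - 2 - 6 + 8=-20*l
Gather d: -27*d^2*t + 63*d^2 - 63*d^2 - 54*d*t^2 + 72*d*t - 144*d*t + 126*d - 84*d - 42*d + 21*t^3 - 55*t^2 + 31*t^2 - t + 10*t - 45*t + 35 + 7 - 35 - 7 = -27*d^2*t + d*(-54*t^2 - 72*t) + 21*t^3 - 24*t^2 - 36*t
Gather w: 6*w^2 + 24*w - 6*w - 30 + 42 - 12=6*w^2 + 18*w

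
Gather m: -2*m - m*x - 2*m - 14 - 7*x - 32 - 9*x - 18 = m*(-x - 4) - 16*x - 64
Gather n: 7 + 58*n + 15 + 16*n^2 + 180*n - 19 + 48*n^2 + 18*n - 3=64*n^2 + 256*n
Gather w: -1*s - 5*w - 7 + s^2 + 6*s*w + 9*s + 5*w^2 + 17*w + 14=s^2 + 8*s + 5*w^2 + w*(6*s + 12) + 7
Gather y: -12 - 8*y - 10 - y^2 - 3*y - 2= -y^2 - 11*y - 24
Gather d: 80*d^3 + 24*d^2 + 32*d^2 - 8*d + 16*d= 80*d^3 + 56*d^2 + 8*d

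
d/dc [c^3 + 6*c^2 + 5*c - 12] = 3*c^2 + 12*c + 5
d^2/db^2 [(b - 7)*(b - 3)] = 2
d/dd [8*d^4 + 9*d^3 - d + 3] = 32*d^3 + 27*d^2 - 1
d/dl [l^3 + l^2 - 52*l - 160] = 3*l^2 + 2*l - 52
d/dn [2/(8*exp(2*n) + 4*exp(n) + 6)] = (-8*exp(n) - 2)*exp(n)/(4*exp(2*n) + 2*exp(n) + 3)^2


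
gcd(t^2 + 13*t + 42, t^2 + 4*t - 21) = t + 7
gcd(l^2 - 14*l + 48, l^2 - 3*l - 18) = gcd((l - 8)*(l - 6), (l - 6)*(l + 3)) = l - 6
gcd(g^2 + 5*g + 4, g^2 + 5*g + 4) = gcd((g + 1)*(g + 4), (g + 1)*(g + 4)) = g^2 + 5*g + 4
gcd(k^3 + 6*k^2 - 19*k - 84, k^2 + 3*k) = k + 3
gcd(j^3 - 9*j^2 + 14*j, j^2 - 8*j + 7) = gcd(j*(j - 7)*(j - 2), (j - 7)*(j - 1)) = j - 7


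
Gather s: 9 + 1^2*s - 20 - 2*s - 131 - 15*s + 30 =-16*s - 112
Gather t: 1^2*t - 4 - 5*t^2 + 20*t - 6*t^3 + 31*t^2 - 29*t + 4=-6*t^3 + 26*t^2 - 8*t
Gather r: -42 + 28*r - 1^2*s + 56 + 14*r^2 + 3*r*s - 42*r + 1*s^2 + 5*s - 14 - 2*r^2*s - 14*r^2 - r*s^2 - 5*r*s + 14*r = -2*r^2*s + r*(-s^2 - 2*s) + s^2 + 4*s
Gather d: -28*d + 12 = 12 - 28*d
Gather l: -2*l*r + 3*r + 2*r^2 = -2*l*r + 2*r^2 + 3*r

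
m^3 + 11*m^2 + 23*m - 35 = (m - 1)*(m + 5)*(m + 7)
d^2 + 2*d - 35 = (d - 5)*(d + 7)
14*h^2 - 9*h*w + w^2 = (-7*h + w)*(-2*h + w)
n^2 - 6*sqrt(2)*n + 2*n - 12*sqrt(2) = (n + 2)*(n - 6*sqrt(2))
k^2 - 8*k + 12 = (k - 6)*(k - 2)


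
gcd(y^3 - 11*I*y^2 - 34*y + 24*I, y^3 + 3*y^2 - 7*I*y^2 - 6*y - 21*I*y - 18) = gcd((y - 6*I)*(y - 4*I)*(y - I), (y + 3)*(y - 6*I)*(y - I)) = y^2 - 7*I*y - 6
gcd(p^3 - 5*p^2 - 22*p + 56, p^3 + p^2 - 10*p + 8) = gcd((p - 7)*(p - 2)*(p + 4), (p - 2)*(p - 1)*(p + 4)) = p^2 + 2*p - 8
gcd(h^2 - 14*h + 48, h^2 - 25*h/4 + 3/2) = h - 6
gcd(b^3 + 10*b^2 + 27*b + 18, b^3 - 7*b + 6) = b + 3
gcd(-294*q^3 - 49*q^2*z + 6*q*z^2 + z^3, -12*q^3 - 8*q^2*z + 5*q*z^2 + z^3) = 6*q + z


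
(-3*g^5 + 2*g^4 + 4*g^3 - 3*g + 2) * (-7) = 21*g^5 - 14*g^4 - 28*g^3 + 21*g - 14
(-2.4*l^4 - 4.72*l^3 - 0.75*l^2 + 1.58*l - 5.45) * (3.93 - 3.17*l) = 7.608*l^5 + 5.5304*l^4 - 16.1721*l^3 - 7.9561*l^2 + 23.4859*l - 21.4185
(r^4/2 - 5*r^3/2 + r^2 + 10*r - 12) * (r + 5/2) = r^5/2 - 5*r^4/4 - 21*r^3/4 + 25*r^2/2 + 13*r - 30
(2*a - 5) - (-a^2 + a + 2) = a^2 + a - 7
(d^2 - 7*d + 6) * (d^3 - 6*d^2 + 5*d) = d^5 - 13*d^4 + 53*d^3 - 71*d^2 + 30*d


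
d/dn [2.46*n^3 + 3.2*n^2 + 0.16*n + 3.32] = 7.38*n^2 + 6.4*n + 0.16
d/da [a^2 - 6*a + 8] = 2*a - 6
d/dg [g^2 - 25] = 2*g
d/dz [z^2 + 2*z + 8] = 2*z + 2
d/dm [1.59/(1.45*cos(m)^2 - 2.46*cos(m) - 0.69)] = (4.611*cos(m) - 3.9114)*sin(m)/(-1.45*cos(m)^2 + 2.46*cos(m) + 0.69)^2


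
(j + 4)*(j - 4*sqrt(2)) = j^2 - 4*sqrt(2)*j + 4*j - 16*sqrt(2)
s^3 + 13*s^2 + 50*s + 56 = (s + 2)*(s + 4)*(s + 7)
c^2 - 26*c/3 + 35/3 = (c - 7)*(c - 5/3)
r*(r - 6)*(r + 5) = r^3 - r^2 - 30*r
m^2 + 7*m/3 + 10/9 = (m + 2/3)*(m + 5/3)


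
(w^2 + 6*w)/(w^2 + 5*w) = (w + 6)/(w + 5)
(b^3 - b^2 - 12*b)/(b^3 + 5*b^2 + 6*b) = (b - 4)/(b + 2)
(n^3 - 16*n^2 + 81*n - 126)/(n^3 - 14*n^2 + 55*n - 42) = (n - 3)/(n - 1)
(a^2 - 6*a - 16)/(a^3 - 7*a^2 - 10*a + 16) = 1/(a - 1)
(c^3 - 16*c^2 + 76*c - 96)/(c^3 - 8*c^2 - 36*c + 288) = (c - 2)/(c + 6)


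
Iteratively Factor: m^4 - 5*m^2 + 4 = (m - 2)*(m^3 + 2*m^2 - m - 2) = (m - 2)*(m + 1)*(m^2 + m - 2) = (m - 2)*(m - 1)*(m + 1)*(m + 2)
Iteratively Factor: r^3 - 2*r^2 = (r)*(r^2 - 2*r) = r*(r - 2)*(r)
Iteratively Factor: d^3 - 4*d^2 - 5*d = (d - 5)*(d^2 + d) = d*(d - 5)*(d + 1)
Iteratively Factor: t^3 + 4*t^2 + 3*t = (t)*(t^2 + 4*t + 3) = t*(t + 1)*(t + 3)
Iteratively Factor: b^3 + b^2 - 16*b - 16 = (b + 1)*(b^2 - 16) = (b + 1)*(b + 4)*(b - 4)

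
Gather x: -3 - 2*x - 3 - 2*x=-4*x - 6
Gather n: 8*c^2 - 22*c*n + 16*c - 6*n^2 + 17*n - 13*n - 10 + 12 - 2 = 8*c^2 + 16*c - 6*n^2 + n*(4 - 22*c)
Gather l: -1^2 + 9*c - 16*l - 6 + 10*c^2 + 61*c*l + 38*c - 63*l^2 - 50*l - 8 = 10*c^2 + 47*c - 63*l^2 + l*(61*c - 66) - 15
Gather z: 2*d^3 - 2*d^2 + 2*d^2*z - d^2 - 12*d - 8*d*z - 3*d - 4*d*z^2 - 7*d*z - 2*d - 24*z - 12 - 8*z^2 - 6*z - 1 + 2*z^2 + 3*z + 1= 2*d^3 - 3*d^2 - 17*d + z^2*(-4*d - 6) + z*(2*d^2 - 15*d - 27) - 12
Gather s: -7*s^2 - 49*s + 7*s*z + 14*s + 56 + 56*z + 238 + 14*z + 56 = -7*s^2 + s*(7*z - 35) + 70*z + 350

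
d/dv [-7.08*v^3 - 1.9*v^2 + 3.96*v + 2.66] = -21.24*v^2 - 3.8*v + 3.96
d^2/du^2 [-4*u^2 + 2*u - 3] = -8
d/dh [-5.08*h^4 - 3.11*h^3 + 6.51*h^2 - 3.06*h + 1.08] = -20.32*h^3 - 9.33*h^2 + 13.02*h - 3.06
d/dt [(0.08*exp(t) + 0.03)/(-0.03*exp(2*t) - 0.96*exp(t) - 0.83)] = (0.0024*exp(2*t) + 0.0018*exp(t) - 0.0376)*exp(t)/(0.0009*exp(4*t) + 0.0576*exp(3*t) + 0.9714*exp(2*t) + 1.5936*exp(t) + 0.6889)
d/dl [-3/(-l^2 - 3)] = -6*l/(l^2 + 3)^2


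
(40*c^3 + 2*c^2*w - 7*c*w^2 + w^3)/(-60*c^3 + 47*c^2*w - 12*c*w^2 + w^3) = (2*c + w)/(-3*c + w)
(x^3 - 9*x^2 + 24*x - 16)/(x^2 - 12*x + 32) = (x^2 - 5*x + 4)/(x - 8)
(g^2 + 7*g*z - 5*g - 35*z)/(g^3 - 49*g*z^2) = (5 - g)/(g*(-g + 7*z))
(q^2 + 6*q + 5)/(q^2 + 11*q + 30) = (q + 1)/(q + 6)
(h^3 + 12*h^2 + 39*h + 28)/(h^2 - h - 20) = (h^2 + 8*h + 7)/(h - 5)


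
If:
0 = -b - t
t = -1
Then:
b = 1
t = -1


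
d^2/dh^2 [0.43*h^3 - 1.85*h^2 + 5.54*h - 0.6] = 2.58*h - 3.7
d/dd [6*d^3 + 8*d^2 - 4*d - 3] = 18*d^2 + 16*d - 4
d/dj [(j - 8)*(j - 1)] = 2*j - 9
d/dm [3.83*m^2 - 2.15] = 7.66*m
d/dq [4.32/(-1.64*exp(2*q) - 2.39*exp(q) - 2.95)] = (14.1696*exp(q) + 10.3248)*exp(q)/(1.64*exp(2*q) + 2.39*exp(q) + 2.95)^2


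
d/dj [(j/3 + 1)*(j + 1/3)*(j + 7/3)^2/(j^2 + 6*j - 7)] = 2*(27*j^5 + 351*j^4 + 918*j^3 - 794*j^2 - 4305*j - 2597)/(81*(j^4 + 12*j^3 + 22*j^2 - 84*j + 49))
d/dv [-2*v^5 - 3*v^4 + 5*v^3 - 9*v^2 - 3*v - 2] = -10*v^4 - 12*v^3 + 15*v^2 - 18*v - 3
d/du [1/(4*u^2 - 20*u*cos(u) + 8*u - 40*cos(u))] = (-5*u*sin(u) - 2*u - 10*sin(u) + 5*cos(u) - 2)/(4*(u + 2)^2*(u - 5*cos(u))^2)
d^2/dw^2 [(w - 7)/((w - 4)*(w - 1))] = 2*(w^3 - 21*w^2 + 93*w - 127)/(w^6 - 15*w^5 + 87*w^4 - 245*w^3 + 348*w^2 - 240*w + 64)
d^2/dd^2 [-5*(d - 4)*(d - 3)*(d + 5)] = 20 - 30*d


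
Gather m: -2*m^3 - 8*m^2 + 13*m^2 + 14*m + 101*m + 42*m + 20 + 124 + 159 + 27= -2*m^3 + 5*m^2 + 157*m + 330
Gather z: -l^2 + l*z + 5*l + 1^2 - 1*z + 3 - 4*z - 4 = -l^2 + 5*l + z*(l - 5)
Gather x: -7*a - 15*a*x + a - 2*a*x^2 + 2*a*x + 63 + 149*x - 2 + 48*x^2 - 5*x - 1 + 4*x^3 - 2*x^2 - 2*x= -6*a + 4*x^3 + x^2*(46 - 2*a) + x*(142 - 13*a) + 60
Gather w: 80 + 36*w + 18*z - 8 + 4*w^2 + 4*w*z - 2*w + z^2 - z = 4*w^2 + w*(4*z + 34) + z^2 + 17*z + 72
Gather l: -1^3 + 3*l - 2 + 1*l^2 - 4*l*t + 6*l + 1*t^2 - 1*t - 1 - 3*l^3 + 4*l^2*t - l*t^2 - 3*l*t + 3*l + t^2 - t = -3*l^3 + l^2*(4*t + 1) + l*(-t^2 - 7*t + 12) + 2*t^2 - 2*t - 4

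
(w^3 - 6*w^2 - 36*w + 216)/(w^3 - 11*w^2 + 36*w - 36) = (w^2 - 36)/(w^2 - 5*w + 6)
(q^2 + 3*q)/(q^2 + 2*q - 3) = q/(q - 1)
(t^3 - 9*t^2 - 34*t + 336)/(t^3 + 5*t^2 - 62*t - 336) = (t - 7)/(t + 7)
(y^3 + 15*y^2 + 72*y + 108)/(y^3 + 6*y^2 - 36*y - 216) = (y + 3)/(y - 6)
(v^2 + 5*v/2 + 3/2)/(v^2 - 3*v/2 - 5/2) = (2*v + 3)/(2*v - 5)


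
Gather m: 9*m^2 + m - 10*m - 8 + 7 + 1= 9*m^2 - 9*m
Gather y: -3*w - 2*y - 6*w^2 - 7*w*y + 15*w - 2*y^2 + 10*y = -6*w^2 + 12*w - 2*y^2 + y*(8 - 7*w)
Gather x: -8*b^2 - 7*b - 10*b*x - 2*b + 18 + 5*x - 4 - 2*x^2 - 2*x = -8*b^2 - 9*b - 2*x^2 + x*(3 - 10*b) + 14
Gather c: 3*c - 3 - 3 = 3*c - 6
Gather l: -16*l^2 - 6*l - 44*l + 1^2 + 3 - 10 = -16*l^2 - 50*l - 6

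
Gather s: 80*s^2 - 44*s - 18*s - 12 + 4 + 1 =80*s^2 - 62*s - 7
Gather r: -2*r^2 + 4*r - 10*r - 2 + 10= -2*r^2 - 6*r + 8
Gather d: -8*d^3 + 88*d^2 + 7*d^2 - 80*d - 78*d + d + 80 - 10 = -8*d^3 + 95*d^2 - 157*d + 70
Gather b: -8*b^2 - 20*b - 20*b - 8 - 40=-8*b^2 - 40*b - 48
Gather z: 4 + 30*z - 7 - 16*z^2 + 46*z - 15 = -16*z^2 + 76*z - 18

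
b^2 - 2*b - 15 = (b - 5)*(b + 3)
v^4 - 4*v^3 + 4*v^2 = v^2*(v - 2)^2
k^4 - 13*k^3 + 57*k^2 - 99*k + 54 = (k - 6)*(k - 3)^2*(k - 1)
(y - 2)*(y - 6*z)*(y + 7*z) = y^3 + y^2*z - 2*y^2 - 42*y*z^2 - 2*y*z + 84*z^2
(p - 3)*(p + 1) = p^2 - 2*p - 3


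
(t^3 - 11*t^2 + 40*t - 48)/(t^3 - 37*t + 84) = (t - 4)/(t + 7)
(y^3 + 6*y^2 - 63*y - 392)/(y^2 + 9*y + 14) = (y^2 - y - 56)/(y + 2)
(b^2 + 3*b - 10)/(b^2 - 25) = (b - 2)/(b - 5)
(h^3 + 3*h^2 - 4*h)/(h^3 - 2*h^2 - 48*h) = (-h^2 - 3*h + 4)/(-h^2 + 2*h + 48)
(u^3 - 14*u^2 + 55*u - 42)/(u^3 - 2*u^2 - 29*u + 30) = (u - 7)/(u + 5)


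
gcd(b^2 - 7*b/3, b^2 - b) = b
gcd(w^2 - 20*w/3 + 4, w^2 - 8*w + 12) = w - 6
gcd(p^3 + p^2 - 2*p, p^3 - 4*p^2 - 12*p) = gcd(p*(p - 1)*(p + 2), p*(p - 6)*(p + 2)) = p^2 + 2*p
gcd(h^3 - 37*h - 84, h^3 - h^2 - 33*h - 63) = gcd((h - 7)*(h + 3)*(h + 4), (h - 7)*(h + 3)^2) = h^2 - 4*h - 21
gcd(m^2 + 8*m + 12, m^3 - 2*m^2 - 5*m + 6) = m + 2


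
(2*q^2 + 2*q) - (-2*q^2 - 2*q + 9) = 4*q^2 + 4*q - 9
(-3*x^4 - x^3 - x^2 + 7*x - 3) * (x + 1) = -3*x^5 - 4*x^4 - 2*x^3 + 6*x^2 + 4*x - 3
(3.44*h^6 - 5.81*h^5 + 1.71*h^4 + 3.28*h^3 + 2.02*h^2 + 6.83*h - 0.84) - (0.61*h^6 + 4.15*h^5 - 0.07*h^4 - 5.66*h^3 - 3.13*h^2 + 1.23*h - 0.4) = 2.83*h^6 - 9.96*h^5 + 1.78*h^4 + 8.94*h^3 + 5.15*h^2 + 5.6*h - 0.44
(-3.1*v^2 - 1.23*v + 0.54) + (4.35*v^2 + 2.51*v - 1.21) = 1.25*v^2 + 1.28*v - 0.67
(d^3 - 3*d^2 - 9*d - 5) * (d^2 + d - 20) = d^5 - 2*d^4 - 32*d^3 + 46*d^2 + 175*d + 100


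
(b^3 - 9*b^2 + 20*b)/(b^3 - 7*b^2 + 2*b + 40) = b/(b + 2)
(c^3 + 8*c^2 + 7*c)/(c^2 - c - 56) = c*(c + 1)/(c - 8)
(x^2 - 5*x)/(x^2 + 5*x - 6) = x*(x - 5)/(x^2 + 5*x - 6)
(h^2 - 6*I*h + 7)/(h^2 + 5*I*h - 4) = (h - 7*I)/(h + 4*I)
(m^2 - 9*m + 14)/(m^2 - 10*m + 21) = (m - 2)/(m - 3)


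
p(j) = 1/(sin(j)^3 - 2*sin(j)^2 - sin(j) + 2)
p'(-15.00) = 0.93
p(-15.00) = 0.65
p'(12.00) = -0.52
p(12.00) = 0.55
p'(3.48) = 0.14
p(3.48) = 0.48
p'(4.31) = 10.19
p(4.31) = 2.23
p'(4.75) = -12530.35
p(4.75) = 235.81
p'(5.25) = -4.24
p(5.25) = 1.33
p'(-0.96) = -2.86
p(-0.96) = 1.08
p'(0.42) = 1.10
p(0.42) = 0.75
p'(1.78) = -218.36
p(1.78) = 22.69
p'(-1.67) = 682.84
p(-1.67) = 34.04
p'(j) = (-3*sin(j)^2*cos(j) + 4*sin(j)*cos(j) + cos(j))/(sin(j)^3 - 2*sin(j)^2 - sin(j) + 2)^2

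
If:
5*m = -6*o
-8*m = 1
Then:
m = -1/8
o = 5/48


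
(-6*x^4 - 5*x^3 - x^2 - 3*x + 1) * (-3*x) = 18*x^5 + 15*x^4 + 3*x^3 + 9*x^2 - 3*x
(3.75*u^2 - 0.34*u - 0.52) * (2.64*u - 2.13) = 9.9*u^3 - 8.8851*u^2 - 0.6486*u + 1.1076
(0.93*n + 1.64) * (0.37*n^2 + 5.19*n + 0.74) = 0.3441*n^3 + 5.4335*n^2 + 9.1998*n + 1.2136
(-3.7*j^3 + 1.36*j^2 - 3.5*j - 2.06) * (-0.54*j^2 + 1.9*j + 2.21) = 1.998*j^5 - 7.7644*j^4 - 3.703*j^3 - 2.532*j^2 - 11.649*j - 4.5526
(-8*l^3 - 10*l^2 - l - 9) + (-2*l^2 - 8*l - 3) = -8*l^3 - 12*l^2 - 9*l - 12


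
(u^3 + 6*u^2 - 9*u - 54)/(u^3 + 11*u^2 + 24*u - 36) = (u^2 - 9)/(u^2 + 5*u - 6)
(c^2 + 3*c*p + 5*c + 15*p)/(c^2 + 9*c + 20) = (c + 3*p)/(c + 4)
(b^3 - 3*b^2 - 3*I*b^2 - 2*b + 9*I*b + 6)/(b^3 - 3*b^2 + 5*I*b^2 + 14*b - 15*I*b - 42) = (b - I)/(b + 7*I)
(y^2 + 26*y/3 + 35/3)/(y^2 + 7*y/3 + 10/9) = 3*(y + 7)/(3*y + 2)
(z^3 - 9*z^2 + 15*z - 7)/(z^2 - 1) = (z^2 - 8*z + 7)/(z + 1)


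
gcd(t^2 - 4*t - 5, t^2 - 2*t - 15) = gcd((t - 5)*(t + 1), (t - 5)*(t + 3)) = t - 5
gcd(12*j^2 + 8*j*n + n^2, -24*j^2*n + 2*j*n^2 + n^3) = 6*j + n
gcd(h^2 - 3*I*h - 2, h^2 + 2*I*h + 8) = h - 2*I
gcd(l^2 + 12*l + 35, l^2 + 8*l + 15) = l + 5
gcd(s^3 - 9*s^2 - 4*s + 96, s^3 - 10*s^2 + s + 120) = s^2 - 5*s - 24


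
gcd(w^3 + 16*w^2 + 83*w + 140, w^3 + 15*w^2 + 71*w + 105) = w^2 + 12*w + 35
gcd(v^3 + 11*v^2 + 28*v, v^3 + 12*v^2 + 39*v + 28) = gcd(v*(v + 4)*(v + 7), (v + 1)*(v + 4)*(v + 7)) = v^2 + 11*v + 28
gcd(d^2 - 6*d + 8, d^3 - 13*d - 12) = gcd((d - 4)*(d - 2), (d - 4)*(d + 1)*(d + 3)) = d - 4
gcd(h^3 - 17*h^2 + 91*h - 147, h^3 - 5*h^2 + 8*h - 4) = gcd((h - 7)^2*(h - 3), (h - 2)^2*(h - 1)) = 1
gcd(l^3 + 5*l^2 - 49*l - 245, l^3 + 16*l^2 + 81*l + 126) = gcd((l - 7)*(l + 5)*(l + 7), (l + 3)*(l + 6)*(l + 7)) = l + 7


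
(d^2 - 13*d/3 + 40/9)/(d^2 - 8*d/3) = (d - 5/3)/d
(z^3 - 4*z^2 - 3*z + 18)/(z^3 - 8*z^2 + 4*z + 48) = (z^2 - 6*z + 9)/(z^2 - 10*z + 24)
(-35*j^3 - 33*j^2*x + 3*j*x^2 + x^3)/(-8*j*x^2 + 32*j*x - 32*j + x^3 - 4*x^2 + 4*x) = (35*j^3 + 33*j^2*x - 3*j*x^2 - x^3)/(8*j*x^2 - 32*j*x + 32*j - x^3 + 4*x^2 - 4*x)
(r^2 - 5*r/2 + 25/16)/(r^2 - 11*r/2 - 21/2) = (-16*r^2 + 40*r - 25)/(8*(-2*r^2 + 11*r + 21))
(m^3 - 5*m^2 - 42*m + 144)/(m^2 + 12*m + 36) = (m^2 - 11*m + 24)/(m + 6)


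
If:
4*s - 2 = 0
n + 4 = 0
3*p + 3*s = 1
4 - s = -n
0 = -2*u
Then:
No Solution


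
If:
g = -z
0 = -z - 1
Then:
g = 1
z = -1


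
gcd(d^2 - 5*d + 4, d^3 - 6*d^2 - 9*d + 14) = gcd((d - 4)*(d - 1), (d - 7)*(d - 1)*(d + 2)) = d - 1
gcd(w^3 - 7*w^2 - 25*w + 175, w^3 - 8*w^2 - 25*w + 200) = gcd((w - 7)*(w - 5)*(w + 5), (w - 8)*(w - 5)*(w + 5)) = w^2 - 25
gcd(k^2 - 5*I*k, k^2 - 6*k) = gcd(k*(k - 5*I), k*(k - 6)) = k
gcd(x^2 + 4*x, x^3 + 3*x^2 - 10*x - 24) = x + 4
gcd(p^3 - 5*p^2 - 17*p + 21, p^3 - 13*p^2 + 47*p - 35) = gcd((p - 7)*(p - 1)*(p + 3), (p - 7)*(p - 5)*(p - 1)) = p^2 - 8*p + 7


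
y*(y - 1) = y^2 - y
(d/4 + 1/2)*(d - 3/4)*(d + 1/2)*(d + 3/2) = d^4/4 + 13*d^3/16 + 7*d^2/16 - 33*d/64 - 9/32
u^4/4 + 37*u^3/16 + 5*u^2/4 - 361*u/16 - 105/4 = (u/4 + 1)*(u - 3)*(u + 5/4)*(u + 7)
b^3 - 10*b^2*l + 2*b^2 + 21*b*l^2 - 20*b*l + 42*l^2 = (b + 2)*(b - 7*l)*(b - 3*l)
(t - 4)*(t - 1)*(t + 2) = t^3 - 3*t^2 - 6*t + 8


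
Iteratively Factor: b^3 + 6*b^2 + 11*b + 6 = (b + 3)*(b^2 + 3*b + 2) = (b + 2)*(b + 3)*(b + 1)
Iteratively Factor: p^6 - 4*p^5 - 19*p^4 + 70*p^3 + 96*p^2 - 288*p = (p - 2)*(p^5 - 2*p^4 - 23*p^3 + 24*p^2 + 144*p) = (p - 2)*(p + 3)*(p^4 - 5*p^3 - 8*p^2 + 48*p) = (p - 2)*(p + 3)^2*(p^3 - 8*p^2 + 16*p) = p*(p - 2)*(p + 3)^2*(p^2 - 8*p + 16) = p*(p - 4)*(p - 2)*(p + 3)^2*(p - 4)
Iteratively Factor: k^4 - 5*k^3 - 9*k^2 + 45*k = (k - 5)*(k^3 - 9*k) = (k - 5)*(k - 3)*(k^2 + 3*k) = k*(k - 5)*(k - 3)*(k + 3)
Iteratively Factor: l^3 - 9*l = (l - 3)*(l^2 + 3*l) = l*(l - 3)*(l + 3)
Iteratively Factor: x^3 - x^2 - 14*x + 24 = (x + 4)*(x^2 - 5*x + 6) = (x - 3)*(x + 4)*(x - 2)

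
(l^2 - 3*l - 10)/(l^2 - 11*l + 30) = (l + 2)/(l - 6)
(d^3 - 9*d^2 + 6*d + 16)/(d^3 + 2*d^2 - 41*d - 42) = (d^2 - 10*d + 16)/(d^2 + d - 42)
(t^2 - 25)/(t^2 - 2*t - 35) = (t - 5)/(t - 7)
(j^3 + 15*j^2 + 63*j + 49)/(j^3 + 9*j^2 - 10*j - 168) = (j^2 + 8*j + 7)/(j^2 + 2*j - 24)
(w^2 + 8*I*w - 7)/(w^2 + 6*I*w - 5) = (w + 7*I)/(w + 5*I)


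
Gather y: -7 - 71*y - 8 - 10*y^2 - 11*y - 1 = -10*y^2 - 82*y - 16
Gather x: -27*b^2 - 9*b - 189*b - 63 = -27*b^2 - 198*b - 63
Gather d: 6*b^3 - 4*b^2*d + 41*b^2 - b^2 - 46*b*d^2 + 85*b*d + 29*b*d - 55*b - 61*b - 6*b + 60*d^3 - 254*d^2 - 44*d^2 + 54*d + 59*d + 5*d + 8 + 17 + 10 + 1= 6*b^3 + 40*b^2 - 122*b + 60*d^3 + d^2*(-46*b - 298) + d*(-4*b^2 + 114*b + 118) + 36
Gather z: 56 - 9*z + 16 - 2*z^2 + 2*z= -2*z^2 - 7*z + 72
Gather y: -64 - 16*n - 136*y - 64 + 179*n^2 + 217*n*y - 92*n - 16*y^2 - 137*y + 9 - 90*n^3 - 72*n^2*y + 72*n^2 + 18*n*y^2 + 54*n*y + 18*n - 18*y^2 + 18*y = -90*n^3 + 251*n^2 - 90*n + y^2*(18*n - 34) + y*(-72*n^2 + 271*n - 255) - 119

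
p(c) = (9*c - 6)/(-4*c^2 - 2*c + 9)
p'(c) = (8*c + 2)*(9*c - 6)/(-4*c^2 - 2*c + 9)^2 + 9/(-4*c^2 - 2*c + 9)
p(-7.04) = 0.40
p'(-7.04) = 0.07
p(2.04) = -1.05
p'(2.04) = 0.88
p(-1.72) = -35.42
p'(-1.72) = 701.79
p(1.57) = -2.03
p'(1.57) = 5.15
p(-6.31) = 0.46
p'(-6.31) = 0.10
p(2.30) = -0.88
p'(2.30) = 0.53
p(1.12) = 2.34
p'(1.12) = 19.89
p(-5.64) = 0.53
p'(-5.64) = 0.13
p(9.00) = -0.23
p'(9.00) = 0.02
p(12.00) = -0.17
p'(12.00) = 0.01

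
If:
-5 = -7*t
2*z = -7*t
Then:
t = 5/7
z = -5/2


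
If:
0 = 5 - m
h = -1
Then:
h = -1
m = 5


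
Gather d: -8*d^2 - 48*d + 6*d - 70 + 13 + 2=-8*d^2 - 42*d - 55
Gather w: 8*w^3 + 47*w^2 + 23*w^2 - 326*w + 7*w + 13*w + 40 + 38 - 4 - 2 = 8*w^3 + 70*w^2 - 306*w + 72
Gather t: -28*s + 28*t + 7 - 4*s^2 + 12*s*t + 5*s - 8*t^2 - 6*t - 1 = -4*s^2 - 23*s - 8*t^2 + t*(12*s + 22) + 6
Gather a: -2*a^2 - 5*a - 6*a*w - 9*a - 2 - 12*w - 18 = -2*a^2 + a*(-6*w - 14) - 12*w - 20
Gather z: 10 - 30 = -20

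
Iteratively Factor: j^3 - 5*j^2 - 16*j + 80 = (j + 4)*(j^2 - 9*j + 20) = (j - 5)*(j + 4)*(j - 4)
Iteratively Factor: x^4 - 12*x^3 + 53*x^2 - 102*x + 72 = (x - 2)*(x^3 - 10*x^2 + 33*x - 36) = (x - 4)*(x - 2)*(x^2 - 6*x + 9) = (x - 4)*(x - 3)*(x - 2)*(x - 3)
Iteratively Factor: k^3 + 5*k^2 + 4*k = (k + 1)*(k^2 + 4*k) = (k + 1)*(k + 4)*(k)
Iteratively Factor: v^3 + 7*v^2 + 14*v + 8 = (v + 1)*(v^2 + 6*v + 8) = (v + 1)*(v + 4)*(v + 2)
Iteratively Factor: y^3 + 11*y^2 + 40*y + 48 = (y + 4)*(y^2 + 7*y + 12) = (y + 3)*(y + 4)*(y + 4)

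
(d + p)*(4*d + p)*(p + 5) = 4*d^2*p + 20*d^2 + 5*d*p^2 + 25*d*p + p^3 + 5*p^2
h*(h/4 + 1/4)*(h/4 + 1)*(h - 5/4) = h^4/16 + 15*h^3/64 - 9*h^2/64 - 5*h/16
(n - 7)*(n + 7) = n^2 - 49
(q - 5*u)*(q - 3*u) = q^2 - 8*q*u + 15*u^2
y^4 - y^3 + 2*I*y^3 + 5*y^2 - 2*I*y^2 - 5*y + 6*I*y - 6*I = (y - 1)*(y - 2*I)*(y + I)*(y + 3*I)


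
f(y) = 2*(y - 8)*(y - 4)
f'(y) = 4*y - 24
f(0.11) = 61.38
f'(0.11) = -23.56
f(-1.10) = 92.82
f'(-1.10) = -28.40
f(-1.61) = 107.82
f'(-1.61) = -30.44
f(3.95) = 0.40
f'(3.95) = -8.20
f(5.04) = -6.16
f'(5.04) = -3.84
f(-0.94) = 88.33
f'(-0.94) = -27.76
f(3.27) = 6.91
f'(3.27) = -10.92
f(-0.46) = 75.46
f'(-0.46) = -25.84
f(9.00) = 10.00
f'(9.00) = 12.00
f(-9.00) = 442.00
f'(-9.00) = -60.00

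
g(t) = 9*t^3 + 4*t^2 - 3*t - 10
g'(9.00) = 2256.00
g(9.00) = 6848.00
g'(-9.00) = 2112.00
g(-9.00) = -6220.00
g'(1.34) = 56.20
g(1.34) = 14.82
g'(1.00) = 32.00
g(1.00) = 0.00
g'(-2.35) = 127.31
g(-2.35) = -97.66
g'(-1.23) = 28.01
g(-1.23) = -17.01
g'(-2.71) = 173.61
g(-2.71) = -151.62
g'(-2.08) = 97.17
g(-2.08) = -67.44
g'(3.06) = 274.30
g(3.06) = 276.15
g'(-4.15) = 428.81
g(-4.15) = -571.92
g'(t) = 27*t^2 + 8*t - 3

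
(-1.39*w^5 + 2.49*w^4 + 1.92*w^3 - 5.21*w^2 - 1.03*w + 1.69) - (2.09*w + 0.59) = -1.39*w^5 + 2.49*w^4 + 1.92*w^3 - 5.21*w^2 - 3.12*w + 1.1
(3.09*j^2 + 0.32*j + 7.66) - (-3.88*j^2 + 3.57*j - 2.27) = 6.97*j^2 - 3.25*j + 9.93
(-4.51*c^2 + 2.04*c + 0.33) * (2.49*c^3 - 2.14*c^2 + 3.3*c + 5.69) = -11.2299*c^5 + 14.731*c^4 - 18.4269*c^3 - 19.6361*c^2 + 12.6966*c + 1.8777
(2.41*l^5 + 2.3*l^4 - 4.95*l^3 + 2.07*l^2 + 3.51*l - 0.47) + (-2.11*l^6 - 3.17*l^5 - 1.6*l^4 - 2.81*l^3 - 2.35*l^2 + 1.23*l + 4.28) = -2.11*l^6 - 0.76*l^5 + 0.7*l^4 - 7.76*l^3 - 0.28*l^2 + 4.74*l + 3.81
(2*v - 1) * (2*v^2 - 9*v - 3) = 4*v^3 - 20*v^2 + 3*v + 3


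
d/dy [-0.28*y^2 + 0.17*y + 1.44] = 0.17 - 0.56*y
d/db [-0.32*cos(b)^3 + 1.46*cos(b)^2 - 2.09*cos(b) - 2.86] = (0.96*cos(b)^2 - 2.92*cos(b) + 2.09)*sin(b)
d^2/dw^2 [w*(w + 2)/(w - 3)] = 30/(w^3 - 9*w^2 + 27*w - 27)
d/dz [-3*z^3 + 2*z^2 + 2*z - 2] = -9*z^2 + 4*z + 2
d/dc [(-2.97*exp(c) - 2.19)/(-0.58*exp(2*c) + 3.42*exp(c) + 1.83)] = (-1.7226*exp(2*c) - 2.5404*exp(c) + 2.0547)*exp(c)/(0.3364*exp(4*c) - 3.9672*exp(3*c) + 9.5736*exp(2*c) + 12.5172*exp(c) + 3.3489)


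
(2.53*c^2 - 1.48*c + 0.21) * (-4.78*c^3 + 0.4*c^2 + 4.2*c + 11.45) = -12.0934*c^5 + 8.0864*c^4 + 9.0302*c^3 + 22.8365*c^2 - 16.064*c + 2.4045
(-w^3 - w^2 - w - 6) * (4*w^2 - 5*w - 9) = -4*w^5 + w^4 + 10*w^3 - 10*w^2 + 39*w + 54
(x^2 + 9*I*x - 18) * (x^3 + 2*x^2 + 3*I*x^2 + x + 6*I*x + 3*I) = x^5 + 2*x^4 + 12*I*x^4 - 44*x^3 + 24*I*x^3 - 90*x^2 - 42*I*x^2 - 45*x - 108*I*x - 54*I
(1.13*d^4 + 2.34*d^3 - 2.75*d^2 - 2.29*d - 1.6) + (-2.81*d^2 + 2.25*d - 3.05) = 1.13*d^4 + 2.34*d^3 - 5.56*d^2 - 0.04*d - 4.65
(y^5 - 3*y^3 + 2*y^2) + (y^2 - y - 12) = y^5 - 3*y^3 + 3*y^2 - y - 12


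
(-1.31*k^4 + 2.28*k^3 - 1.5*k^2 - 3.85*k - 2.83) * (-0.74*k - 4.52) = 0.9694*k^5 + 4.234*k^4 - 9.1956*k^3 + 9.629*k^2 + 19.4962*k + 12.7916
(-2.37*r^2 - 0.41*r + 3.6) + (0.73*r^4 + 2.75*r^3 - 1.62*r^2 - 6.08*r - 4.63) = 0.73*r^4 + 2.75*r^3 - 3.99*r^2 - 6.49*r - 1.03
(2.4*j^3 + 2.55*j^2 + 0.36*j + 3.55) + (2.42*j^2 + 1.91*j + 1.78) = 2.4*j^3 + 4.97*j^2 + 2.27*j + 5.33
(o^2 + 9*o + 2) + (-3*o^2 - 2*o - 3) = -2*o^2 + 7*o - 1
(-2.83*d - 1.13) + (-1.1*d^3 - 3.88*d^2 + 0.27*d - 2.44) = -1.1*d^3 - 3.88*d^2 - 2.56*d - 3.57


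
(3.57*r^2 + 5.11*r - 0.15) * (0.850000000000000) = 3.0345*r^2 + 4.3435*r - 0.1275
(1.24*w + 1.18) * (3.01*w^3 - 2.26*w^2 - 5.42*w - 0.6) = 3.7324*w^4 + 0.7494*w^3 - 9.3876*w^2 - 7.1396*w - 0.708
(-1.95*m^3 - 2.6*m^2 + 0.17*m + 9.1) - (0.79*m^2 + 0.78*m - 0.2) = -1.95*m^3 - 3.39*m^2 - 0.61*m + 9.3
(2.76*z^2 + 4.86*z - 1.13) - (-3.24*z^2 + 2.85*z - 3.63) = 6.0*z^2 + 2.01*z + 2.5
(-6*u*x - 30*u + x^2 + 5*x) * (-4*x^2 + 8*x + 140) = 24*u*x^3 + 72*u*x^2 - 1080*u*x - 4200*u - 4*x^4 - 12*x^3 + 180*x^2 + 700*x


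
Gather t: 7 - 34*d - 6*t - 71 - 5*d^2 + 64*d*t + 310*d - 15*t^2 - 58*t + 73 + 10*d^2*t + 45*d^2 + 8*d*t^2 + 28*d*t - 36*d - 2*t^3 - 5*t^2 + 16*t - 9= 40*d^2 + 240*d - 2*t^3 + t^2*(8*d - 20) + t*(10*d^2 + 92*d - 48)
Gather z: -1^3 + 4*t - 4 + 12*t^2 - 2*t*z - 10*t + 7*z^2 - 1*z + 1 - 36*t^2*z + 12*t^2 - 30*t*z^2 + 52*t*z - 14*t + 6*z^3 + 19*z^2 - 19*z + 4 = 24*t^2 - 20*t + 6*z^3 + z^2*(26 - 30*t) + z*(-36*t^2 + 50*t - 20)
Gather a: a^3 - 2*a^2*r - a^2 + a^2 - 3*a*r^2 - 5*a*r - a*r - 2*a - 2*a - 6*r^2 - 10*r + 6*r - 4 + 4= a^3 - 2*a^2*r + a*(-3*r^2 - 6*r - 4) - 6*r^2 - 4*r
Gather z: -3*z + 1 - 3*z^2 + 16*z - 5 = -3*z^2 + 13*z - 4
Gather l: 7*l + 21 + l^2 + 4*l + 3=l^2 + 11*l + 24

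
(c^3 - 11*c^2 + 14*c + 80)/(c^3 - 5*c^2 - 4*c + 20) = (c - 8)/(c - 2)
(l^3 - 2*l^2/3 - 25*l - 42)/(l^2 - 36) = (l^2 + 16*l/3 + 7)/(l + 6)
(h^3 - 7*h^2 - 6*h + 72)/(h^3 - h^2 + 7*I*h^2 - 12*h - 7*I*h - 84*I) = (h - 6)/(h + 7*I)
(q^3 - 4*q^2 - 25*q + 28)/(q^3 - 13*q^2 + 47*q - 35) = (q + 4)/(q - 5)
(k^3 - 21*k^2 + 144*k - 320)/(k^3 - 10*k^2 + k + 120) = (k - 8)/(k + 3)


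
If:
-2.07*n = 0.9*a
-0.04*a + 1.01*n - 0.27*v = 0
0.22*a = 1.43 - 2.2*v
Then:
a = -0.39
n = 0.17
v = 0.69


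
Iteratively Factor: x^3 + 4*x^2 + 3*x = (x + 3)*(x^2 + x) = (x + 1)*(x + 3)*(x)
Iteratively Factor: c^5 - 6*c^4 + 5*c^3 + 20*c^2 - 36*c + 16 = (c + 2)*(c^4 - 8*c^3 + 21*c^2 - 22*c + 8) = (c - 2)*(c + 2)*(c^3 - 6*c^2 + 9*c - 4) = (c - 4)*(c - 2)*(c + 2)*(c^2 - 2*c + 1) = (c - 4)*(c - 2)*(c - 1)*(c + 2)*(c - 1)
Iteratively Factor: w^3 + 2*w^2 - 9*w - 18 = (w - 3)*(w^2 + 5*w + 6) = (w - 3)*(w + 3)*(w + 2)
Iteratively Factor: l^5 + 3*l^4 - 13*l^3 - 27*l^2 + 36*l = (l - 3)*(l^4 + 6*l^3 + 5*l^2 - 12*l) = l*(l - 3)*(l^3 + 6*l^2 + 5*l - 12) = l*(l - 3)*(l + 4)*(l^2 + 2*l - 3) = l*(l - 3)*(l - 1)*(l + 4)*(l + 3)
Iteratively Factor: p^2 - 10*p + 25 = (p - 5)*(p - 5)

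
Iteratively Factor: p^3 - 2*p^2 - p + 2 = (p + 1)*(p^2 - 3*p + 2) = (p - 1)*(p + 1)*(p - 2)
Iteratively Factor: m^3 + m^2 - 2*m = (m - 1)*(m^2 + 2*m) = m*(m - 1)*(m + 2)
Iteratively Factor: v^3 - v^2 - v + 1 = (v - 1)*(v^2 - 1) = (v - 1)^2*(v + 1)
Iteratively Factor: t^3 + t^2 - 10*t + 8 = (t - 2)*(t^2 + 3*t - 4) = (t - 2)*(t + 4)*(t - 1)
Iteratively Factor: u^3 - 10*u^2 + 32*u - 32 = (u - 2)*(u^2 - 8*u + 16) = (u - 4)*(u - 2)*(u - 4)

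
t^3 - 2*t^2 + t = t*(t - 1)^2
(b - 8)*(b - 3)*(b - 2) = b^3 - 13*b^2 + 46*b - 48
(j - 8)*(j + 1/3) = j^2 - 23*j/3 - 8/3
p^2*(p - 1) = p^3 - p^2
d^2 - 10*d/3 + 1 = (d - 3)*(d - 1/3)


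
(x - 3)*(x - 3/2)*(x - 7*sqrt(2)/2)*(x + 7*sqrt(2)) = x^4 - 9*x^3/2 + 7*sqrt(2)*x^3/2 - 89*x^2/2 - 63*sqrt(2)*x^2/4 + 63*sqrt(2)*x/4 + 441*x/2 - 441/2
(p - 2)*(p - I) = p^2 - 2*p - I*p + 2*I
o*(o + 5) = o^2 + 5*o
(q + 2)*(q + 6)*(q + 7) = q^3 + 15*q^2 + 68*q + 84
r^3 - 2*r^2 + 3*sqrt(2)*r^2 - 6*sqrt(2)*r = r*(r - 2)*(r + 3*sqrt(2))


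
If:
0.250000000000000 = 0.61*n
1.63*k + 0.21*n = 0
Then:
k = -0.05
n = 0.41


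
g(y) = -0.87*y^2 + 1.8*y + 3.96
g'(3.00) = -3.42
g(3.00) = 1.53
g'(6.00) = -8.64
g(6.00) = -16.56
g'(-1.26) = 3.99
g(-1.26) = 0.31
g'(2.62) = -2.76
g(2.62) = 2.70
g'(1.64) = -1.05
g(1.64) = 4.57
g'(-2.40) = 5.98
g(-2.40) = -5.37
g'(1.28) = -0.43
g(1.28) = 4.84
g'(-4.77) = 10.10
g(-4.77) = -24.42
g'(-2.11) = 5.47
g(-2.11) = -3.71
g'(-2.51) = 6.17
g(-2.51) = -6.04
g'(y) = 1.8 - 1.74*y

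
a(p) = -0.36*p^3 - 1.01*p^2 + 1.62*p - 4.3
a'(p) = -1.08*p^2 - 2.02*p + 1.62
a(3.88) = -34.25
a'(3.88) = -22.48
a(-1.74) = -8.28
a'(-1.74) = 1.86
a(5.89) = -103.36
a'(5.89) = -47.75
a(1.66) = -6.04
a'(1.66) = -4.71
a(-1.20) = -7.08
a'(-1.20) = 2.49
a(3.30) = -22.89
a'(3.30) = -16.81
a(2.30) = -10.30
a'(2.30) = -8.74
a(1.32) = -4.75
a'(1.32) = -2.93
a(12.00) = -752.38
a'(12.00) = -178.14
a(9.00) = -333.97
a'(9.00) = -104.04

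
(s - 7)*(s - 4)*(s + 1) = s^3 - 10*s^2 + 17*s + 28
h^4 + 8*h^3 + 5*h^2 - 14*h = h*(h - 1)*(h + 2)*(h + 7)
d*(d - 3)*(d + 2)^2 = d^4 + d^3 - 8*d^2 - 12*d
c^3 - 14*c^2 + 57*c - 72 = (c - 8)*(c - 3)^2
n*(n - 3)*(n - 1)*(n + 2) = n^4 - 2*n^3 - 5*n^2 + 6*n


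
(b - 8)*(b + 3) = b^2 - 5*b - 24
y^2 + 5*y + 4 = (y + 1)*(y + 4)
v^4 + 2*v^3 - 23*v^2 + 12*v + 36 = (v - 3)*(v - 2)*(v + 1)*(v + 6)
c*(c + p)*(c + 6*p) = c^3 + 7*c^2*p + 6*c*p^2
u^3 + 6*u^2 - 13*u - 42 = (u - 3)*(u + 2)*(u + 7)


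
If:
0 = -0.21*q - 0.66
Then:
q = -3.14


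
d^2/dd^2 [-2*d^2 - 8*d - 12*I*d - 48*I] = -4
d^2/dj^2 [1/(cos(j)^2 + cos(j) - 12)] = (-4*sin(j)^4 + 51*sin(j)^2 - 33*cos(j)/4 - 3*cos(3*j)/4 - 21)/((cos(j) - 3)^3*(cos(j) + 4)^3)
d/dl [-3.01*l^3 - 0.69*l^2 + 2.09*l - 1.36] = -9.03*l^2 - 1.38*l + 2.09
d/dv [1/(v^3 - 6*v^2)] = 3*(4 - v)/(v^3*(v - 6)^2)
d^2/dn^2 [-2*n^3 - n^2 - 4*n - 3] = -12*n - 2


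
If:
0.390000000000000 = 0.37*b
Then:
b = 1.05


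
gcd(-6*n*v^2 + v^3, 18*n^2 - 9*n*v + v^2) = -6*n + v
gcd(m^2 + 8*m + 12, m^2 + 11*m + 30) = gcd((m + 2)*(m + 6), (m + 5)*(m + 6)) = m + 6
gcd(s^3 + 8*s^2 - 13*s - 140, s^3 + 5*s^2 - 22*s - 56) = s^2 + 3*s - 28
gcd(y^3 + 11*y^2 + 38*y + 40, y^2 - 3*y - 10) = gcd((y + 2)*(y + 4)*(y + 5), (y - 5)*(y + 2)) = y + 2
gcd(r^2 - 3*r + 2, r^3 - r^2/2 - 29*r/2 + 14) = r - 1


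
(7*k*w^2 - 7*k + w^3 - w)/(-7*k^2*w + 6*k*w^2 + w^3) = (w^2 - 1)/(w*(-k + w))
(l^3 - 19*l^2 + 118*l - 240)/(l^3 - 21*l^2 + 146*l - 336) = (l - 5)/(l - 7)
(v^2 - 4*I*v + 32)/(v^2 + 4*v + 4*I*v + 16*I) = (v - 8*I)/(v + 4)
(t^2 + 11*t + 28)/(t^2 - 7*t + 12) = (t^2 + 11*t + 28)/(t^2 - 7*t + 12)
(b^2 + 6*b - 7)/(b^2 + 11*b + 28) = (b - 1)/(b + 4)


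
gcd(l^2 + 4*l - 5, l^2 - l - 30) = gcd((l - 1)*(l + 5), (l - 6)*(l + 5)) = l + 5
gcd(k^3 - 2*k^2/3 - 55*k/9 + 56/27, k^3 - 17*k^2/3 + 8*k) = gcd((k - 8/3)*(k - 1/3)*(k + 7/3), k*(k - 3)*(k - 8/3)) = k - 8/3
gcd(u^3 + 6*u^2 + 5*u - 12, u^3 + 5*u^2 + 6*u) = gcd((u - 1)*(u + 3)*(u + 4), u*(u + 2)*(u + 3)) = u + 3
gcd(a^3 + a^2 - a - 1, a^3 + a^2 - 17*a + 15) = a - 1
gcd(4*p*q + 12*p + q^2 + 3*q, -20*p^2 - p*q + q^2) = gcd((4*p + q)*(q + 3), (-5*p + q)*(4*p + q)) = 4*p + q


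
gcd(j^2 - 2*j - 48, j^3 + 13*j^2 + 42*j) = j + 6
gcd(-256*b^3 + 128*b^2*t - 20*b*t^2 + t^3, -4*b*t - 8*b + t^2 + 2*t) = -4*b + t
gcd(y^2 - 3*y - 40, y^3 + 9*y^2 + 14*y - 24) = 1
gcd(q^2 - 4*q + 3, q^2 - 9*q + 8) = q - 1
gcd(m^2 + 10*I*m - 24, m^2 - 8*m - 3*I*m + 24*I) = 1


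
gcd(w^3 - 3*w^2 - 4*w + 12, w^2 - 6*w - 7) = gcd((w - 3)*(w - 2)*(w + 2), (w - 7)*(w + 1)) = 1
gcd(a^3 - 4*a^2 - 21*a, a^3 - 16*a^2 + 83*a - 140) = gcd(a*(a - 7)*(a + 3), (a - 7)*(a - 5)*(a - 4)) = a - 7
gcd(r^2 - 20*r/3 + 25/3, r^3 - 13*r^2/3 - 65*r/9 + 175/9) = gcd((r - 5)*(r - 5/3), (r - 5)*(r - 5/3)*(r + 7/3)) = r^2 - 20*r/3 + 25/3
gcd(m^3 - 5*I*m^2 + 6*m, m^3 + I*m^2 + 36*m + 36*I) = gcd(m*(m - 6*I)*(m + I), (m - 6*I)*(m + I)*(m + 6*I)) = m^2 - 5*I*m + 6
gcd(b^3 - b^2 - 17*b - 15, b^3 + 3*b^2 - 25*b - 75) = b^2 - 2*b - 15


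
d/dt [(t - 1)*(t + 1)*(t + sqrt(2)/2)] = 3*t^2 + sqrt(2)*t - 1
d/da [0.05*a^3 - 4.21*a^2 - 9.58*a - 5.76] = 0.15*a^2 - 8.42*a - 9.58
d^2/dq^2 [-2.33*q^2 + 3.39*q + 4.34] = -4.66000000000000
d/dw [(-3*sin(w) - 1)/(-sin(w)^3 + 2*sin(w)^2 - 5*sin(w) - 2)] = (-6*sin(w)^3 + 3*sin(w)^2 + 4*sin(w) + 1)*cos(w)/(sin(w)^3 - 2*sin(w)^2 + 5*sin(w) + 2)^2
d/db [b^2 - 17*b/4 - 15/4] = 2*b - 17/4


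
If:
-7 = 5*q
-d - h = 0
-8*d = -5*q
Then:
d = -7/8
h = 7/8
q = -7/5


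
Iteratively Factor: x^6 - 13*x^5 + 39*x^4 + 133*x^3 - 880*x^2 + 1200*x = (x)*(x^5 - 13*x^4 + 39*x^3 + 133*x^2 - 880*x + 1200) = x*(x + 4)*(x^4 - 17*x^3 + 107*x^2 - 295*x + 300) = x*(x - 4)*(x + 4)*(x^3 - 13*x^2 + 55*x - 75) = x*(x - 5)*(x - 4)*(x + 4)*(x^2 - 8*x + 15) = x*(x - 5)*(x - 4)*(x - 3)*(x + 4)*(x - 5)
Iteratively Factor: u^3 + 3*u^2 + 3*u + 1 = (u + 1)*(u^2 + 2*u + 1) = (u + 1)^2*(u + 1)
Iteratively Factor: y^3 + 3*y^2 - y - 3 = (y + 3)*(y^2 - 1) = (y + 1)*(y + 3)*(y - 1)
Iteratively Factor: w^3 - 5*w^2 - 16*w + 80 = (w + 4)*(w^2 - 9*w + 20) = (w - 4)*(w + 4)*(w - 5)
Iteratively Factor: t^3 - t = (t)*(t^2 - 1) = t*(t + 1)*(t - 1)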